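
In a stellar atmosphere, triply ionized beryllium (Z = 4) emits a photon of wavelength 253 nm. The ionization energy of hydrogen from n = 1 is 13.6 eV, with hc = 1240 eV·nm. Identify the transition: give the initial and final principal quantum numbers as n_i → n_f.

The photon energy is ΔE = hc/λ = 1240 / 253 = 4.901 eV.
With Z = 4, ΔE = 217.6 × (1/n_f² − 1/n_i²), so 1/n_f² − 1/n_i² = 0.02252.
Trying n_f = 4 gives 1/n_i² = 0.03998, i.e. n_i ≈ 5; this pair matches.

n_i = 5, n_f = 4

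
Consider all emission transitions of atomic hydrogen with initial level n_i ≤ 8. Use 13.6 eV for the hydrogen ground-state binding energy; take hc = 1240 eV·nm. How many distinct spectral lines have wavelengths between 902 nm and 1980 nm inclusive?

Enumerate all n_i → n_f pairs with 1 ≤ n_f < n_i ≤ 8 and compute λ = 1240 / [13.6·1·(1/n_f² − 1/n_i²)].
Lines falling in [902, 1980] nm: 8→3 (954.9 nm), 7→3 (1005 nm), 6→3 (1094 nm), 5→3 (1282 nm), 4→3 (1876 nm), 8→4 (1945 nm).

6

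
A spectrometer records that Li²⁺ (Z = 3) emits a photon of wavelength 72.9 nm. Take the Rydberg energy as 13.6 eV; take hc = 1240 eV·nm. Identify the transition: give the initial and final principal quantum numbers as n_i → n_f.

The photon energy is ΔE = hc/λ = 1240 / 72.9 = 17.01 eV.
With Z = 3, ΔE = 122.4 × (1/n_f² − 1/n_i²), so 1/n_f² − 1/n_i² = 0.1390.
Trying n_f = 2 gives 1/n_i² = 0.1110, i.e. n_i ≈ 3; this pair matches.

n_i = 3, n_f = 2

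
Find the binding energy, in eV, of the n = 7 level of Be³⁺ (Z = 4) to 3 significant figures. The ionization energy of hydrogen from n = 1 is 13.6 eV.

4.44 eV

E_n = −13.6 Z²/n² = −217.6/n² eV for Z = 4.
E_7 = −217.6/49 = −4.44 eV, so ionization (to E = 0) requires 4.44 eV.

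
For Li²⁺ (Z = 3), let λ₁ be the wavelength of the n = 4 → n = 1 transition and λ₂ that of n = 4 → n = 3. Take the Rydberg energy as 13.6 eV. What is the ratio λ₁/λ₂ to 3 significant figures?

λ ∝ 1/ΔE ∝ 1/(1/n_f² − 1/n_i²), and the Z² and hc factors cancel in the ratio.
λ₁/λ₂ = (1/3² − 1/4²)/(1/1² − 1/4²) = 0.04861/0.9375 = 0.0519.

0.0519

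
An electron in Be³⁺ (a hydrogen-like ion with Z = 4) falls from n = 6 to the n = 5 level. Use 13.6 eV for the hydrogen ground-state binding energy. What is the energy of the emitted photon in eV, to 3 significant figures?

The Bohr energies scale as Z², so for Z = 4: E_n = −217.6/n² eV.
E_6 = −217.6/36 = −6.044 eV and E_5 = −217.6/25 = −8.704 eV.
The photon energy is |E_6 − E_5| = 2.66 eV.

2.66 eV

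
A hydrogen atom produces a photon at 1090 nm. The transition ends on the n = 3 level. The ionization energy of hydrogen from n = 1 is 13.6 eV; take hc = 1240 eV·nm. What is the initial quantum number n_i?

The photon energy is ΔE = hc/λ = 1240 / 1090 = 1.138 eV.
With Z = 1, ΔE = 13.60 × (1/n_f² − 1/n_i²), so 1/n_f² − 1/n_i² = 0.08365.
With n_f = 3: 1/n_i² = 1/9 − 0.08365 = 0.02746, so n_i ≈ 6.03.

n_i = 6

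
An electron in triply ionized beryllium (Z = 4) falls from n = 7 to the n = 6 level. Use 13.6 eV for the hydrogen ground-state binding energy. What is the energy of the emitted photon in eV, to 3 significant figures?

1.60 eV

The Bohr energies scale as Z², so for Z = 4: E_n = −217.6/n² eV.
E_7 = −217.6/49 = −4.441 eV and E_6 = −217.6/36 = −6.044 eV.
The photon energy is |E_7 − E_6| = 1.60 eV.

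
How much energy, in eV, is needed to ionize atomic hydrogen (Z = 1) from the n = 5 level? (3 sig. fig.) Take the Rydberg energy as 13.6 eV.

0.544 eV

E_5 = −13.60/25 = −0.544 eV, so ionization (to E = 0) requires 0.544 eV.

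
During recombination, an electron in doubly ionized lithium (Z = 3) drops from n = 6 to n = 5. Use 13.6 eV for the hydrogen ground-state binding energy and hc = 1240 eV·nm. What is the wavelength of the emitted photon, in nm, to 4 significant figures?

For Z = 3 the level energies scale as Z², so the effective Rydberg energy is 13.6 × 9 = 122.4 eV.
ΔE = 122.4 × (1/5² − 1/6²) = 122.4 × 0.01222 = 1.496 eV.
λ = hc/ΔE = 1240 / 1.496 = 828.9 nm.

828.9 nm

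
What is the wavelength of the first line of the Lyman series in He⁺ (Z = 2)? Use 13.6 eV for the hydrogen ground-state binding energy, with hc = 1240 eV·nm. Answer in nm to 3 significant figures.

The Lyman series terminates on n_f = 1; the first line has n_i = 1+1 = 2.
ΔE = 54.40 × (1/1² − 1/2²) = 40.80 eV.
λ = 1240 / 40.80 = 30.4 nm.

30.4 nm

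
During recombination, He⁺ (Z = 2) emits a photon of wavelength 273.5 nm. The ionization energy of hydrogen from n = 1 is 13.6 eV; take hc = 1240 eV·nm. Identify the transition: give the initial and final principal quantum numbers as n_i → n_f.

n_i = 6, n_f = 3

The photon energy is ΔE = hc/λ = 1240 / 273.5 = 4.534 eV.
With Z = 2, ΔE = 54.40 × (1/n_f² − 1/n_i²), so 1/n_f² − 1/n_i² = 0.08334.
Trying n_f = 3 gives 1/n_i² = 0.02777, i.e. n_i ≈ 6; this pair matches.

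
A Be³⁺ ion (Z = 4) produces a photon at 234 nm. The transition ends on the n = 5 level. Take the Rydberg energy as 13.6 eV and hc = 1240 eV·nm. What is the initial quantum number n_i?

n_i = 8

The photon energy is ΔE = hc/λ = 1240 / 234 = 5.299 eV.
With Z = 4, ΔE = 217.6 × (1/n_f² − 1/n_i²), so 1/n_f² − 1/n_i² = 0.02435.
With n_f = 5: 1/n_i² = 1/25 − 0.02435 = 0.01565, so n_i ≈ 7.99.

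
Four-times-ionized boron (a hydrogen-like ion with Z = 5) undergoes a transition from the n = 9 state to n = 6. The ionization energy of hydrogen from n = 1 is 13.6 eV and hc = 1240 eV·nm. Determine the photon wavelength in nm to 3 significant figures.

236 nm

For Z = 5 the level energies scale as Z², so the effective Rydberg energy is 13.6 × 25 = 340.0 eV.
ΔE = 340.0 × (1/6² − 1/9²) = 340.0 × 0.01543 = 5.247 eV.
λ = hc/ΔE = 1240 / 5.247 = 236 nm.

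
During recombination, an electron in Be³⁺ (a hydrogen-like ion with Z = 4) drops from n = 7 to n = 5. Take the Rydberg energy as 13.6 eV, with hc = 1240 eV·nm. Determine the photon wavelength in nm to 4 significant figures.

290.9 nm

For Z = 4 the level energies scale as Z², so the effective Rydberg energy is 13.6 × 16 = 217.6 eV.
ΔE = 217.6 × (1/5² − 1/7²) = 217.6 × 0.01959 = 4.263 eV.
λ = hc/ΔE = 1240 / 4.263 = 290.9 nm.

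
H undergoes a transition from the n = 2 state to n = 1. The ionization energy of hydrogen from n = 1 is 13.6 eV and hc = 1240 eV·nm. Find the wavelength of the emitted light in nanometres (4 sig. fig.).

ΔE = 13.60 × (1/1² − 1/2²) = 13.60 × 0.7500 = 10.20 eV.
λ = hc/ΔE = 1240 / 10.20 = 121.6 nm.
This line belongs to the Lyman series.

121.6 nm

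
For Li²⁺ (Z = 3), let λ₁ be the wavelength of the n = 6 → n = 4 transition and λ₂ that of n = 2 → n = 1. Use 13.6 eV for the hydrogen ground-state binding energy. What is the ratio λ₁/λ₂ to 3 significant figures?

λ ∝ 1/ΔE ∝ 1/(1/n_f² − 1/n_i²), and the Z² and hc factors cancel in the ratio.
λ₁/λ₂ = (1/1² − 1/2²)/(1/4² − 1/6²) = 0.7500/0.03472 = 21.6.

21.6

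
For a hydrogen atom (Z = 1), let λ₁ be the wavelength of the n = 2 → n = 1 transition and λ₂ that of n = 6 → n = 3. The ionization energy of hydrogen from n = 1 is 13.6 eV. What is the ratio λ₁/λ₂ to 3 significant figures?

0.111

λ ∝ 1/ΔE ∝ 1/(1/n_f² − 1/n_i²), and the Z² and hc factors cancel in the ratio.
λ₁/λ₂ = (1/3² − 1/6²)/(1/1² − 1/2²) = 0.08333/0.7500 = 0.111.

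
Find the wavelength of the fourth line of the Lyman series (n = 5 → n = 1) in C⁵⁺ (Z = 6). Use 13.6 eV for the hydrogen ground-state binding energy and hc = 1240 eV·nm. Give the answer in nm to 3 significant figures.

The Lyman series terminates on n_f = 1; the fourth line has n_i = 1+4 = 5.
ΔE = 489.6 × (1/1² − 1/5²) = 470.0 eV.
λ = 1240 / 470.0 = 2.64 nm.

2.64 nm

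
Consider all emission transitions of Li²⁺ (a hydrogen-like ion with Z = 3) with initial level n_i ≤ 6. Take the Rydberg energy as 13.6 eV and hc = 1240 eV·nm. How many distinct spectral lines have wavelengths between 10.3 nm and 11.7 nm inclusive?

4

Enumerate all n_i → n_f pairs with 1 ≤ n_f < n_i ≤ 6 and compute λ = 1240 / [13.6·9·(1/n_f² − 1/n_i²)].
Lines falling in [10.3, 11.7] nm: 6→1 (10.42 nm), 5→1 (10.55 nm), 4→1 (10.81 nm), 3→1 (11.40 nm).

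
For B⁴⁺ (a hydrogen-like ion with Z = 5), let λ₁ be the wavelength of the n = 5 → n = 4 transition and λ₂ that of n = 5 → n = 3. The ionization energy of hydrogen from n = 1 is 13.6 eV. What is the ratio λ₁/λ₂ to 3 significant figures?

3.16

λ ∝ 1/ΔE ∝ 1/(1/n_f² − 1/n_i²), and the Z² and hc factors cancel in the ratio.
λ₁/λ₂ = (1/3² − 1/5²)/(1/4² − 1/5²) = 0.07111/0.02250 = 3.16.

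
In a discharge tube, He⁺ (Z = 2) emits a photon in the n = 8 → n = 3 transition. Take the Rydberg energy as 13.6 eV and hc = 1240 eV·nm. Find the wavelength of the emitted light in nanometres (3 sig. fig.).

For Z = 2 the level energies scale as Z², so the effective Rydberg energy is 13.6 × 4 = 54.40 eV.
ΔE = 54.40 × (1/3² − 1/8²) = 54.40 × 0.09549 = 5.194 eV.
λ = hc/ΔE = 1240 / 5.194 = 239 nm.

239 nm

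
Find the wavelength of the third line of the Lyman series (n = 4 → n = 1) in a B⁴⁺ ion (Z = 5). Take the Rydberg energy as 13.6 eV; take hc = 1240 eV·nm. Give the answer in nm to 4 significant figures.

The Lyman series terminates on n_f = 1; the third line has n_i = 1+3 = 4.
ΔE = 340.0 × (1/1² − 1/4²) = 318.8 eV.
λ = 1240 / 318.8 = 3.890 nm.

3.890 nm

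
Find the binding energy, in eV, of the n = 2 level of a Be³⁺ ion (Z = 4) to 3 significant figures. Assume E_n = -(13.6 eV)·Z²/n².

E_n = −13.6 Z²/n² = −217.6/n² eV for Z = 4.
E_2 = −217.6/4 = −54.4 eV, so ionization (to E = 0) requires 54.4 eV.

54.4 eV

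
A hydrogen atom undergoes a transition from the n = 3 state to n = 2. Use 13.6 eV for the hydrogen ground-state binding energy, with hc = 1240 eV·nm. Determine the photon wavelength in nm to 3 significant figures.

ΔE = 13.60 × (1/2² − 1/3²) = 13.60 × 0.1389 = 1.889 eV.
λ = hc/ΔE = 1240 / 1.889 = 656 nm.

656 nm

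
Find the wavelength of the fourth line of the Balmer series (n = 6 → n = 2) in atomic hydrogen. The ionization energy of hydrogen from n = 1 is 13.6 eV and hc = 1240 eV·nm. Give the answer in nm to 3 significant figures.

The Balmer series terminates on n_f = 2; the fourth line has n_i = 2+4 = 6.
ΔE = 13.60 × (1/2² − 1/6²) = 3.022 eV.
λ = 1240 / 3.022 = 410 nm.

410 nm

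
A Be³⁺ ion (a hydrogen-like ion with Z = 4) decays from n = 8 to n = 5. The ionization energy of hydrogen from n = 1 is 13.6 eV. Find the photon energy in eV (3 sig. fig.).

The Bohr energies scale as Z², so for Z = 4: E_n = −217.6/n² eV.
E_8 = −217.6/64 = −3.400 eV and E_5 = −217.6/25 = −8.704 eV.
The photon energy is |E_8 − E_5| = 5.30 eV.

5.30 eV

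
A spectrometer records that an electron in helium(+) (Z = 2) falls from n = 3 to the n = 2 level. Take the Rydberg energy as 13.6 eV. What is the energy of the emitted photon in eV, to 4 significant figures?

7.556 eV

The Bohr energies scale as Z², so for Z = 2: E_n = −54.40/n² eV.
E_3 = −54.40/9 = −6.044 eV and E_2 = −54.40/4 = −13.60 eV.
The photon energy is |E_3 − E_2| = 7.556 eV.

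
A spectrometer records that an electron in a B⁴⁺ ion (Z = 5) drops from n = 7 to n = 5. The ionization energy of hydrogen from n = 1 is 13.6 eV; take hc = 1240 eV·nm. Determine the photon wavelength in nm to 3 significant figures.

For Z = 5 the level energies scale as Z², so the effective Rydberg energy is 13.6 × 25 = 340.0 eV.
ΔE = 340.0 × (1/5² − 1/7²) = 340.0 × 0.01959 = 6.661 eV.
λ = hc/ΔE = 1240 / 6.661 = 186 nm.

186 nm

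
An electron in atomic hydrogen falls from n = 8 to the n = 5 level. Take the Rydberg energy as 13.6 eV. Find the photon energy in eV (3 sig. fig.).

E_8 = −13.60/64 = −0.2125 eV and E_5 = −13.60/25 = −0.5440 eV.
The photon energy is |E_8 − E_5| = 0.332 eV.

0.332 eV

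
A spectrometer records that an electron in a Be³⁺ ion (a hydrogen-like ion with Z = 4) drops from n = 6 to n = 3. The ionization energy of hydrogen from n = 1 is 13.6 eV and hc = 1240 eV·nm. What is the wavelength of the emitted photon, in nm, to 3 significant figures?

68.4 nm

For Z = 4 the level energies scale as Z², so the effective Rydberg energy is 13.6 × 16 = 217.6 eV.
ΔE = 217.6 × (1/3² − 1/6²) = 217.6 × 0.08333 = 18.13 eV.
λ = hc/ΔE = 1240 / 18.13 = 68.4 nm.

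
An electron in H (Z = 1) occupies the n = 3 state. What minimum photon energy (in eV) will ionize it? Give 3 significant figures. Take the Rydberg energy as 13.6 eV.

E_3 = −13.60/9 = −1.51 eV, so ionization (to E = 0) requires 1.51 eV.

1.51 eV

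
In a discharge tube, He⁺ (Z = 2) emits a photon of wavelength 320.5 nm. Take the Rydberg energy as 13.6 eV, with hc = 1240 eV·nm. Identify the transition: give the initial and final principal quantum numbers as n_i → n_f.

The photon energy is ΔE = hc/λ = 1240 / 320.5 = 3.869 eV.
With Z = 2, ΔE = 54.40 × (1/n_f² − 1/n_i²), so 1/n_f² − 1/n_i² = 0.07112.
Trying n_f = 3 gives 1/n_i² = 0.03999, i.e. n_i ≈ 5; this pair matches.

n_i = 5, n_f = 3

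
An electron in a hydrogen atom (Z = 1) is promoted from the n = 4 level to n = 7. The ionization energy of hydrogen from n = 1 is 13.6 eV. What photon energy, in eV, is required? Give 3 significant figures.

0.572 eV

E_7 = −13.60/49 = −0.2776 eV and E_4 = −13.60/16 = −0.8500 eV.
The photon energy is |E_7 − E_4| = 0.572 eV.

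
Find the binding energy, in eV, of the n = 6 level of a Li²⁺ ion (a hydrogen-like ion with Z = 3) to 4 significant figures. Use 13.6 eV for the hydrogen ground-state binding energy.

3.400 eV

E_n = −13.6 Z²/n² = −122.4/n² eV for Z = 3.
E_6 = −122.4/36 = −3.400 eV, so ionization (to E = 0) requires 3.400 eV.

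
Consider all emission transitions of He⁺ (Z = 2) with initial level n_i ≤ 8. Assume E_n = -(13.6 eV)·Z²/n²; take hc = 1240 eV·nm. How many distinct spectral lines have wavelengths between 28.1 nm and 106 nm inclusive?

Enumerate all n_i → n_f pairs with 1 ≤ n_f < n_i ≤ 8 and compute λ = 1240 / [13.6·4·(1/n_f² − 1/n_i²)].
Lines falling in [28.1, 106] nm: 2→1 (30.39 nm), 8→2 (97.25 nm), 7→2 (99.28 nm), 6→2 (102.6 nm).

4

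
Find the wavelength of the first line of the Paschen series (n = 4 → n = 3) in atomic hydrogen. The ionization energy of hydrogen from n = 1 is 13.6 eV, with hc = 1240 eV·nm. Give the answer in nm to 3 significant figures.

The Paschen series terminates on n_f = 3; the first line has n_i = 3+1 = 4.
ΔE = 13.60 × (1/3² − 1/4²) = 0.6611 eV.
λ = 1240 / 0.6611 = 1880 nm.

1880 nm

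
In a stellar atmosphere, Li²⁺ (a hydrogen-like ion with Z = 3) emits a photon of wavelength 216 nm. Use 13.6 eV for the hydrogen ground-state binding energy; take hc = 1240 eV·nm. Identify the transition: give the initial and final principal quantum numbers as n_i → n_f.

n_i = 8, n_f = 4

The photon energy is ΔE = hc/λ = 1240 / 216 = 5.741 eV.
With Z = 3, ΔE = 122.4 × (1/n_f² − 1/n_i²), so 1/n_f² − 1/n_i² = 0.04690.
Trying n_f = 4 gives 1/n_i² = 0.01560, i.e. n_i ≈ 8; this pair matches.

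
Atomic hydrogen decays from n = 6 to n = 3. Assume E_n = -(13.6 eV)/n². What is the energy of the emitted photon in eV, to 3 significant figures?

1.13 eV

E_6 = −13.60/36 = −0.3778 eV and E_3 = −13.60/9 = −1.511 eV.
The photon energy is |E_6 − E_3| = 1.13 eV.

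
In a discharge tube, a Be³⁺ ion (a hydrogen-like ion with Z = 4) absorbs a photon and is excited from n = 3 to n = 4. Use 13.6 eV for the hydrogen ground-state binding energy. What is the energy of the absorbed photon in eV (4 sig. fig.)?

10.58 eV

The Bohr energies scale as Z², so for Z = 4: E_n = −217.6/n² eV.
E_4 = −217.6/16 = −13.60 eV and E_3 = −217.6/9 = −24.18 eV.
The photon energy is |E_4 − E_3| = 10.58 eV.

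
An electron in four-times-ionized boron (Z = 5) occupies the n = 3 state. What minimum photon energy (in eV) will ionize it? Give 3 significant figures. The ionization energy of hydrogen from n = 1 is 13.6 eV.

37.8 eV

E_n = −13.6 Z²/n² = −340.0/n² eV for Z = 5.
E_3 = −340.0/9 = −37.8 eV, so ionization (to E = 0) requires 37.8 eV.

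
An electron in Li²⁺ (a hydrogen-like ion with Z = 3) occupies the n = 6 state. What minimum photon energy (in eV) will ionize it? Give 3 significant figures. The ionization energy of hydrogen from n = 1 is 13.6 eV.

3.40 eV

E_n = −13.6 Z²/n² = −122.4/n² eV for Z = 3.
E_6 = −122.4/36 = −3.40 eV, so ionization (to E = 0) requires 3.40 eV.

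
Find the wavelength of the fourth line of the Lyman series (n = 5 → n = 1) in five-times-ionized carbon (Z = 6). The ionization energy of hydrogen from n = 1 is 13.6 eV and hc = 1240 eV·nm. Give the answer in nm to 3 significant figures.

The Lyman series terminates on n_f = 1; the fourth line has n_i = 1+4 = 5.
ΔE = 489.6 × (1/1² − 1/5²) = 470.0 eV.
λ = 1240 / 470.0 = 2.64 nm.

2.64 nm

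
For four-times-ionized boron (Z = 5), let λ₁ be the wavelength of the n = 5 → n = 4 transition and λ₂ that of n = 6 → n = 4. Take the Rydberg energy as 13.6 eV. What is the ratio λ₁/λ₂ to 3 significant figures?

λ ∝ 1/ΔE ∝ 1/(1/n_f² − 1/n_i²), and the Z² and hc factors cancel in the ratio.
λ₁/λ₂ = (1/4² − 1/6²)/(1/4² − 1/5²) = 0.03472/0.02250 = 1.54.

1.54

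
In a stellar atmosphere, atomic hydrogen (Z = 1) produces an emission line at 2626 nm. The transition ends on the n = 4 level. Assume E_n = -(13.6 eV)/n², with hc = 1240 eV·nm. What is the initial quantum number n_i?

The photon energy is ΔE = hc/λ = 1240 / 2626 = 0.4722 eV.
With Z = 1, ΔE = 13.60 × (1/n_f² − 1/n_i²), so 1/n_f² − 1/n_i² = 0.03472.
With n_f = 4: 1/n_i² = 1/16 − 0.03472 = 0.02778, so n_i ≈ 6.00.

n_i = 6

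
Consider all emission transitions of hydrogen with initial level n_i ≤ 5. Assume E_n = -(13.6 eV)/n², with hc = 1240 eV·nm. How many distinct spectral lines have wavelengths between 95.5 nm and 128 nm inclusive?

3

Enumerate all n_i → n_f pairs with 1 ≤ n_f < n_i ≤ 5 and compute λ = 1240 / [13.6·1·(1/n_f² − 1/n_i²)].
Lines falling in [95.5, 128] nm: 4→1 (97.25 nm), 3→1 (102.6 nm), 2→1 (121.6 nm).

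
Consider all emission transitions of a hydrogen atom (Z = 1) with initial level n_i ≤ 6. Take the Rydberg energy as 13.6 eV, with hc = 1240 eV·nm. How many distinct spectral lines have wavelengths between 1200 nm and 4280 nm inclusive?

4

Enumerate all n_i → n_f pairs with 1 ≤ n_f < n_i ≤ 6 and compute λ = 1240 / [13.6·1·(1/n_f² − 1/n_i²)].
Lines falling in [1200, 4280] nm: 5→3 (1282 nm), 4→3 (1876 nm), 6→4 (2626 nm), 5→4 (4052 nm).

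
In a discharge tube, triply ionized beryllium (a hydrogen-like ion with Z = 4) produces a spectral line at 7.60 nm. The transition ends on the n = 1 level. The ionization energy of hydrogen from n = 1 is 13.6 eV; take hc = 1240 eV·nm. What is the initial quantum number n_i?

The photon energy is ΔE = hc/λ = 1240 / 7.60 = 163.2 eV.
With Z = 4, ΔE = 217.6 × (1/n_f² − 1/n_i²), so 1/n_f² − 1/n_i² = 0.7498.
With n_f = 1: 1/n_i² = 1/1 − 0.7498 = 0.2502, so n_i ≈ 2.00.

n_i = 2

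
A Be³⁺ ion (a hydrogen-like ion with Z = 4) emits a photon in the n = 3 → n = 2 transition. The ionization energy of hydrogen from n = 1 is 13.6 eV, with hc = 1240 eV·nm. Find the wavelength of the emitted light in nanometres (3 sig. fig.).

41.0 nm

For Z = 4 the level energies scale as Z², so the effective Rydberg energy is 13.6 × 16 = 217.6 eV.
ΔE = 217.6 × (1/2² − 1/3²) = 217.6 × 0.1389 = 30.22 eV.
λ = hc/ΔE = 1240 / 30.22 = 41.0 nm.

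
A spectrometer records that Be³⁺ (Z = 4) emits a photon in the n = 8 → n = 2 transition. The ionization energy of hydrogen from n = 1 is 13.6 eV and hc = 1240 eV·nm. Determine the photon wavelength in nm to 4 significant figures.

24.31 nm

For Z = 4 the level energies scale as Z², so the effective Rydberg energy is 13.6 × 16 = 217.6 eV.
ΔE = 217.6 × (1/2² − 1/8²) = 217.6 × 0.2344 = 51.00 eV.
λ = hc/ΔE = 1240 / 51.00 = 24.31 nm.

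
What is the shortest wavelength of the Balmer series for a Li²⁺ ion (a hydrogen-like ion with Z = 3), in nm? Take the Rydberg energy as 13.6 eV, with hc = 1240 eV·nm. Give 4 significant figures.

The Balmer series has lower level n_f = 2; the series limit corresponds to n_i → ∞.
ΔE_max = 13.6 × 9 / 2² = 30.60 eV.
λ_min = 1240 / 30.60 = 40.52 nm.

40.52 nm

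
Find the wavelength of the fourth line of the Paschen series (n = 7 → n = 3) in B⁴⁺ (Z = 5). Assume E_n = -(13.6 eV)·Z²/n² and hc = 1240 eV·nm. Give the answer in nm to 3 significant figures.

The Paschen series terminates on n_f = 3; the fourth line has n_i = 3+4 = 7.
ΔE = 340.0 × (1/3² − 1/7²) = 30.84 eV.
λ = 1240 / 30.84 = 40.2 nm.

40.2 nm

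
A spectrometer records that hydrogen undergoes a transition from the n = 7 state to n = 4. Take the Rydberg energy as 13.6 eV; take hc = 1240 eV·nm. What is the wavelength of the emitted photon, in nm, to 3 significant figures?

ΔE = 13.60 × (1/4² − 1/7²) = 13.60 × 0.04209 = 0.5724 eV.
λ = hc/ΔE = 1240 / 0.5724 = 2170 nm.

2170 nm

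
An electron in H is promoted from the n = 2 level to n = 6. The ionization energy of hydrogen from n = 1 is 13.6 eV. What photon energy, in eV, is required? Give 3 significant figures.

3.02 eV

E_6 = −13.60/36 = −0.3778 eV and E_2 = −13.60/4 = −3.400 eV.
The photon energy is |E_6 − E_2| = 3.02 eV.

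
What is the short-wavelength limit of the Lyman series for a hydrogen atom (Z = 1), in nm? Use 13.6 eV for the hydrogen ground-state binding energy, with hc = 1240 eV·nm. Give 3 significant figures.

91.2 nm

The Lyman series has lower level n_f = 1; the series limit corresponds to n_i → ∞.
ΔE_max = 13.6 × 1 / 1² = 13.60 eV.
λ_min = 1240 / 13.60 = 91.2 nm.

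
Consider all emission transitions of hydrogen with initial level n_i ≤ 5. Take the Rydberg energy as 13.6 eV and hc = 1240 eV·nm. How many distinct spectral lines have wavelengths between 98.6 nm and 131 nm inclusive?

Enumerate all n_i → n_f pairs with 1 ≤ n_f < n_i ≤ 5 and compute λ = 1240 / [13.6·1·(1/n_f² − 1/n_i²)].
Lines falling in [98.6, 131] nm: 3→1 (102.6 nm), 2→1 (121.6 nm).

2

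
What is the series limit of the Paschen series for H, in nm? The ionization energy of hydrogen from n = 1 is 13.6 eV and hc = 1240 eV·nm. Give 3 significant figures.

821 nm

The Paschen series has lower level n_f = 3; the series limit corresponds to n_i → ∞.
ΔE_max = 13.6 × 1 / 3² = 1.511 eV.
λ_min = 1240 / 1.511 = 821 nm.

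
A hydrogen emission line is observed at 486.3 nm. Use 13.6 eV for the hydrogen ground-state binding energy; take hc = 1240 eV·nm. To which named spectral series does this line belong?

Balmer

ΔE = 1240/486.3 = 2.550 eV.
This matches 13.6 × (1/2² − 1/4²), so n_f = 2: the Balmer series.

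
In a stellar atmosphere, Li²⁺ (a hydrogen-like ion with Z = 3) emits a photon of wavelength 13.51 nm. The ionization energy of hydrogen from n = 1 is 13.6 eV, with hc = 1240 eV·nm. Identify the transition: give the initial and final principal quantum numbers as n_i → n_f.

The photon energy is ΔE = hc/λ = 1240 / 13.51 = 91.78 eV.
With Z = 3, ΔE = 122.4 × (1/n_f² − 1/n_i²), so 1/n_f² − 1/n_i² = 0.7499.
Trying n_f = 1 gives 1/n_i² = 0.2501, i.e. n_i ≈ 2; this pair matches.

n_i = 2, n_f = 1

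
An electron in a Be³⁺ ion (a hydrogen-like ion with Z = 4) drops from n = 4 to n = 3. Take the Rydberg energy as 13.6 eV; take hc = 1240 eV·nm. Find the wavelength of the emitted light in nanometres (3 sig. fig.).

For Z = 4 the level energies scale as Z², so the effective Rydberg energy is 13.6 × 16 = 217.6 eV.
ΔE = 217.6 × (1/3² − 1/4²) = 217.6 × 0.04861 = 10.58 eV.
λ = hc/ΔE = 1240 / 10.58 = 117 nm.

117 nm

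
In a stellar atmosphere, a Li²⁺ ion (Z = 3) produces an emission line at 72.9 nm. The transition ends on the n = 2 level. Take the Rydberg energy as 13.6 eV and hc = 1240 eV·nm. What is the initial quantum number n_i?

n_i = 3

The photon energy is ΔE = hc/λ = 1240 / 72.9 = 17.01 eV.
With Z = 3, ΔE = 122.4 × (1/n_f² − 1/n_i²), so 1/n_f² − 1/n_i² = 0.1390.
With n_f = 2: 1/n_i² = 1/4 − 0.1390 = 0.1110, so n_i ≈ 3.00.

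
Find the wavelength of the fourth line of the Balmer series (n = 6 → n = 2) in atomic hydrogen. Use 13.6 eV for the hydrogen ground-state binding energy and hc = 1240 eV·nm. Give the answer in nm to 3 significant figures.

410 nm

The Balmer series terminates on n_f = 2; the fourth line has n_i = 2+4 = 6.
ΔE = 13.60 × (1/2² − 1/6²) = 3.022 eV.
λ = 1240 / 3.022 = 410 nm.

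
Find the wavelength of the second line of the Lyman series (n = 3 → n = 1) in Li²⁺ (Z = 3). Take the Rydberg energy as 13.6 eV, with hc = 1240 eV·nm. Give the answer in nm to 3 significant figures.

The Lyman series terminates on n_f = 1; the second line has n_i = 1+2 = 3.
ΔE = 122.4 × (1/1² − 1/3²) = 108.8 eV.
λ = 1240 / 108.8 = 11.4 nm.

11.4 nm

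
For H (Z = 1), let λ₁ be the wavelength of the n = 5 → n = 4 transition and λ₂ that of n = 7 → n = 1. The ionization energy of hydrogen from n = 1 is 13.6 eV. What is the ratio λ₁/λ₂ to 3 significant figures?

43.5

λ ∝ 1/ΔE ∝ 1/(1/n_f² − 1/n_i²), and the Z² and hc factors cancel in the ratio.
λ₁/λ₂ = (1/1² − 1/7²)/(1/4² − 1/5²) = 0.9796/0.02250 = 43.5.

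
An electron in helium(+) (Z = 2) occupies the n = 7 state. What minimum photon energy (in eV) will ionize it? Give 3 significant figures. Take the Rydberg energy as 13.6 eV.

1.11 eV

E_n = −13.6 Z²/n² = −54.40/n² eV for Z = 2.
E_7 = −54.40/49 = −1.11 eV, so ionization (to E = 0) requires 1.11 eV.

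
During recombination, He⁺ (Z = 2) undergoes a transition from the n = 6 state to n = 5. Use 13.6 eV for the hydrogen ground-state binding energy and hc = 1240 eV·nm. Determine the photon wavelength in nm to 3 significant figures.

1860 nm

For Z = 2 the level energies scale as Z², so the effective Rydberg energy is 13.6 × 4 = 54.40 eV.
ΔE = 54.40 × (1/5² − 1/6²) = 54.40 × 0.01222 = 0.6649 eV.
λ = hc/ΔE = 1240 / 0.6649 = 1860 nm.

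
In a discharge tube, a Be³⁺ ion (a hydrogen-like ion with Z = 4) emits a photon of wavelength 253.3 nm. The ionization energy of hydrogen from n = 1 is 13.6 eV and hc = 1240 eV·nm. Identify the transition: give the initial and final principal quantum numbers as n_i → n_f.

The photon energy is ΔE = hc/λ = 1240 / 253.3 = 4.895 eV.
With Z = 4, ΔE = 217.6 × (1/n_f² − 1/n_i²), so 1/n_f² − 1/n_i² = 0.02250.
Trying n_f = 4 gives 1/n_i² = 0.04000, i.e. n_i ≈ 5; this pair matches.

n_i = 5, n_f = 4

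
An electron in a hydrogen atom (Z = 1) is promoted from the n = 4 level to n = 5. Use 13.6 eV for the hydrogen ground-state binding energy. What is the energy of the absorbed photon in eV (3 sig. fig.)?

0.306 eV

E_5 = −13.60/25 = −0.5440 eV and E_4 = −13.60/16 = −0.8500 eV.
The photon energy is |E_5 − E_4| = 0.306 eV.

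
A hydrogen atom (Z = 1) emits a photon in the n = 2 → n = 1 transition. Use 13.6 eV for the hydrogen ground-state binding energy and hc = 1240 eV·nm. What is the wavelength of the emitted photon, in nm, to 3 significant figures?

122 nm

ΔE = 13.60 × (1/1² − 1/2²) = 13.60 × 0.7500 = 10.20 eV.
λ = hc/ΔE = 1240 / 10.20 = 122 nm.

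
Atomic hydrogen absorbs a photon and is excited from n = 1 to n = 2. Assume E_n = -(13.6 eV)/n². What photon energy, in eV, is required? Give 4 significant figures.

10.20 eV

E_2 = −13.60/4 = −3.400 eV and E_1 = −13.60/1 = −13.60 eV.
The photon energy is |E_2 − E_1| = 10.20 eV.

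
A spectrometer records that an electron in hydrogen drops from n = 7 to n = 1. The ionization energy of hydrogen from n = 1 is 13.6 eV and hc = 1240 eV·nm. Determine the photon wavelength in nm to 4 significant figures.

ΔE = 13.60 × (1/1² − 1/7²) = 13.60 × 0.9796 = 13.32 eV.
λ = hc/ΔE = 1240 / 13.32 = 93.08 nm.

93.08 nm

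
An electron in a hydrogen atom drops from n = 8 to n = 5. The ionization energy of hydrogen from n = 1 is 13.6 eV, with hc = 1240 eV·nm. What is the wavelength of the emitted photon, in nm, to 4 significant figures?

3741 nm

ΔE = 13.60 × (1/5² − 1/8²) = 13.60 × 0.02438 = 0.3315 eV.
λ = hc/ΔE = 1240 / 0.3315 = 3741 nm.
This line belongs to the Pfund series.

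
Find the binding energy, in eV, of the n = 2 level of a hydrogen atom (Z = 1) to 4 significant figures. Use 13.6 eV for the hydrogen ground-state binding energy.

3.400 eV

E_2 = −13.60/4 = −3.400 eV, so ionization (to E = 0) requires 3.400 eV.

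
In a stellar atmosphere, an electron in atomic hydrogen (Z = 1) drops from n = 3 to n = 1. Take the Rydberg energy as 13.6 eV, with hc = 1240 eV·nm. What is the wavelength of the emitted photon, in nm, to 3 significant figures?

103 nm

ΔE = 13.60 × (1/1² − 1/3²) = 13.60 × 0.8889 = 12.09 eV.
λ = hc/ΔE = 1240 / 12.09 = 103 nm.
This line belongs to the Lyman series.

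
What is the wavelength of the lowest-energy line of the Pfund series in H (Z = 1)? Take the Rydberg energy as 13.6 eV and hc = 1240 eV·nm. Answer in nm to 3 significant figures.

7460 nm

The Pfund series terminates on n_f = 5; the first line has n_i = 5+1 = 6.
ΔE = 13.60 × (1/5² − 1/6²) = 0.1662 eV.
λ = 1240 / 0.1662 = 7460 nm.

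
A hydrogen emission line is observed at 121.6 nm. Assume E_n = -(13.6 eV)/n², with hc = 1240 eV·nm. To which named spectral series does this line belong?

Lyman

ΔE = 1240/121.6 = 10.20 eV.
This matches 13.6 × (1/1² − 1/2²), so n_f = 1: the Lyman series.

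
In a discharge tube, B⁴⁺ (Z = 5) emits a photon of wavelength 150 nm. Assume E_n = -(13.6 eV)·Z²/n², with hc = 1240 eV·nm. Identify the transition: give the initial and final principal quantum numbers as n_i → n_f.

The photon energy is ΔE = hc/λ = 1240 / 150 = 8.267 eV.
With Z = 5, ΔE = 340.0 × (1/n_f² − 1/n_i²), so 1/n_f² − 1/n_i² = 0.02431.
Trying n_f = 5 gives 1/n_i² = 0.01569, i.e. n_i ≈ 8; this pair matches.

n_i = 8, n_f = 5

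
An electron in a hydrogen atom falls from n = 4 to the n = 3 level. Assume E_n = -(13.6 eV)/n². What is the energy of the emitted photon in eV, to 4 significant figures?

E_4 = −13.60/16 = −0.8500 eV and E_3 = −13.60/9 = −1.511 eV.
The photon energy is |E_4 − E_3| = 0.6611 eV.

0.6611 eV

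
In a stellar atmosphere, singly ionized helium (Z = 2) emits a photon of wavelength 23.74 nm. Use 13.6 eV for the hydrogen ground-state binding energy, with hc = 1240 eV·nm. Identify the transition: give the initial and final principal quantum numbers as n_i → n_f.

The photon energy is ΔE = hc/λ = 1240 / 23.74 = 52.23 eV.
With Z = 2, ΔE = 54.40 × (1/n_f² − 1/n_i²), so 1/n_f² − 1/n_i² = 0.9602.
Trying n_f = 1 gives 1/n_i² = 0.03984, i.e. n_i ≈ 5; this pair matches.

n_i = 5, n_f = 1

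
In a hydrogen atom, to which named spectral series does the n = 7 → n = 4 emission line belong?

Brackett

The series is set by the lower level: n_f = 4 is the Brackett series.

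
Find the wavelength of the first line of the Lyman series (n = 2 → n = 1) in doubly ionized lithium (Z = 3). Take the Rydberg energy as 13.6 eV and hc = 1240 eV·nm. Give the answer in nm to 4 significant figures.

The Lyman series terminates on n_f = 1; the first line has n_i = 1+1 = 2.
ΔE = 122.4 × (1/1² − 1/2²) = 91.80 eV.
λ = 1240 / 91.80 = 13.51 nm.

13.51 nm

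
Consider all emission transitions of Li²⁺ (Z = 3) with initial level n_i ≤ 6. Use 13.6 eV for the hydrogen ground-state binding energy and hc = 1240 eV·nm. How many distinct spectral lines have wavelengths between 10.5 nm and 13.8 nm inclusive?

Enumerate all n_i → n_f pairs with 1 ≤ n_f < n_i ≤ 6 and compute λ = 1240 / [13.6·9·(1/n_f² − 1/n_i²)].
Lines falling in [10.5, 13.8] nm: 5→1 (10.55 nm), 4→1 (10.81 nm), 3→1 (11.40 nm), 2→1 (13.51 nm).

4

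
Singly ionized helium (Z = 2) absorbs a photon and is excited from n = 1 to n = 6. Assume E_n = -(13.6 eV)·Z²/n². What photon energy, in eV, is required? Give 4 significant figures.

52.89 eV

The Bohr energies scale as Z², so for Z = 2: E_n = −54.40/n² eV.
E_6 = −54.40/36 = −1.511 eV and E_1 = −54.40/1 = −54.40 eV.
The photon energy is |E_6 − E_1| = 52.89 eV.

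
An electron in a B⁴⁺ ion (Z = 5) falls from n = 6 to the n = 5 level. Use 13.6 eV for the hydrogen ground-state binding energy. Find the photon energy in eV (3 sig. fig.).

The Bohr energies scale as Z², so for Z = 5: E_n = −340.0/n² eV.
E_6 = −340.0/36 = −9.444 eV and E_5 = −340.0/25 = −13.60 eV.
The photon energy is |E_6 − E_5| = 4.16 eV.

4.16 eV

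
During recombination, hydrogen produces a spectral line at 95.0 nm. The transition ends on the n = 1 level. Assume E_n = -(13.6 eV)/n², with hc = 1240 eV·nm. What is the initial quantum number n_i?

n_i = 5

The photon energy is ΔE = hc/λ = 1240 / 95.0 = 13.05 eV.
With Z = 1, ΔE = 13.60 × (1/n_f² − 1/n_i²), so 1/n_f² − 1/n_i² = 0.9598.
With n_f = 1: 1/n_i² = 1/1 − 0.9598 = 0.04025, so n_i ≈ 4.98.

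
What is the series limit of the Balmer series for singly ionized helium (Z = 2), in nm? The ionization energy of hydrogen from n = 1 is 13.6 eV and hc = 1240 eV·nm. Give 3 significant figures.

91.2 nm

The Balmer series has lower level n_f = 2; the series limit corresponds to n_i → ∞.
ΔE_max = 13.6 × 4 / 2² = 13.60 eV.
λ_min = 1240 / 13.60 = 91.2 nm.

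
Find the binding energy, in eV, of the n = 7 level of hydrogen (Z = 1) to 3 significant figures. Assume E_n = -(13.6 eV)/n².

0.278 eV

E_7 = −13.60/49 = −0.278 eV, so ionization (to E = 0) requires 0.278 eV.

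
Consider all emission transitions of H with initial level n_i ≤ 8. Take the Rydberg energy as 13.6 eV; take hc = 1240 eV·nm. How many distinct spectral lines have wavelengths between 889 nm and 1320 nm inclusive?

4

Enumerate all n_i → n_f pairs with 1 ≤ n_f < n_i ≤ 8 and compute λ = 1240 / [13.6·1·(1/n_f² − 1/n_i²)].
Lines falling in [889, 1320] nm: 8→3 (954.9 nm), 7→3 (1005 nm), 6→3 (1094 nm), 5→3 (1282 nm).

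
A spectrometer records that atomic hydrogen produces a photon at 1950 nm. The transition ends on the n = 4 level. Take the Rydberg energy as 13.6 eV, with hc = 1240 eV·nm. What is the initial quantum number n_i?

n_i = 8

The photon energy is ΔE = hc/λ = 1240 / 1950 = 0.6359 eV.
With Z = 1, ΔE = 13.60 × (1/n_f² − 1/n_i²), so 1/n_f² − 1/n_i² = 0.04676.
With n_f = 4: 1/n_i² = 1/16 − 0.04676 = 0.01574, so n_i ≈ 7.97.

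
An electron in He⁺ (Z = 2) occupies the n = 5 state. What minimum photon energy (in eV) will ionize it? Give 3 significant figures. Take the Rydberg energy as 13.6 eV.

2.18 eV

E_n = −13.6 Z²/n² = −54.40/n² eV for Z = 2.
E_5 = −54.40/25 = −2.18 eV, so ionization (to E = 0) requires 2.18 eV.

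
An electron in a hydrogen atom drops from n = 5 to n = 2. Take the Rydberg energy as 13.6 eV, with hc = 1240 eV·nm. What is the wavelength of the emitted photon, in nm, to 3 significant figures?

434 nm

ΔE = 13.60 × (1/2² − 1/5²) = 13.60 × 0.2100 = 2.856 eV.
λ = hc/ΔE = 1240 / 2.856 = 434 nm.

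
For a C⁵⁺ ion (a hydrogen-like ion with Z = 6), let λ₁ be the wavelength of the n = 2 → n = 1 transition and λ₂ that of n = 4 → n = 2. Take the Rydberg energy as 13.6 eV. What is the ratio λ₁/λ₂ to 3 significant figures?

0.250

λ ∝ 1/ΔE ∝ 1/(1/n_f² − 1/n_i²), and the Z² and hc factors cancel in the ratio.
λ₁/λ₂ = (1/2² − 1/4²)/(1/1² − 1/2²) = 0.1875/0.7500 = 0.250.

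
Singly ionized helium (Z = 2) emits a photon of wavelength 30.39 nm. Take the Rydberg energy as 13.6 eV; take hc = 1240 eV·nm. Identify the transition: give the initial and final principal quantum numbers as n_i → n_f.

n_i = 2, n_f = 1

The photon energy is ΔE = hc/λ = 1240 / 30.39 = 40.80 eV.
With Z = 2, ΔE = 54.40 × (1/n_f² − 1/n_i²), so 1/n_f² − 1/n_i² = 0.7501.
Trying n_f = 1 gives 1/n_i² = 0.2499, i.e. n_i ≈ 2; this pair matches.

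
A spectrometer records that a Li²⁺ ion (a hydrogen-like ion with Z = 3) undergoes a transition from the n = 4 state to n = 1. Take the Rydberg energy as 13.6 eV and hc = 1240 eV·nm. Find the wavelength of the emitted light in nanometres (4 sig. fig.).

10.81 nm

For Z = 3 the level energies scale as Z², so the effective Rydberg energy is 13.6 × 9 = 122.4 eV.
ΔE = 122.4 × (1/1² − 1/4²) = 122.4 × 0.9375 = 114.8 eV.
λ = hc/ΔE = 1240 / 114.8 = 10.81 nm.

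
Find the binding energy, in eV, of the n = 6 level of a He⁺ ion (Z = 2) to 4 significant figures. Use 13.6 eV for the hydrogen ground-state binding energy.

1.511 eV

E_n = −13.6 Z²/n² = −54.40/n² eV for Z = 2.
E_6 = −54.40/36 = −1.511 eV, so ionization (to E = 0) requires 1.511 eV.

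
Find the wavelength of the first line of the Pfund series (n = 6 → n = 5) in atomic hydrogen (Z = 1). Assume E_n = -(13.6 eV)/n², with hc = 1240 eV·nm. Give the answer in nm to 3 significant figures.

The Pfund series terminates on n_f = 5; the first line has n_i = 5+1 = 6.
ΔE = 13.60 × (1/5² − 1/6²) = 0.1662 eV.
λ = 1240 / 0.1662 = 7460 nm.

7460 nm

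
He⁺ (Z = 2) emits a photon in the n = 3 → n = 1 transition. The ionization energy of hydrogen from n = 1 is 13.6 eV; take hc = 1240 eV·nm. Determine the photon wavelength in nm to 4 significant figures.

For Z = 2 the level energies scale as Z², so the effective Rydberg energy is 13.6 × 4 = 54.40 eV.
ΔE = 54.40 × (1/1² − 1/3²) = 54.40 × 0.8889 = 48.36 eV.
λ = hc/ΔE = 1240 / 48.36 = 25.64 nm.

25.64 nm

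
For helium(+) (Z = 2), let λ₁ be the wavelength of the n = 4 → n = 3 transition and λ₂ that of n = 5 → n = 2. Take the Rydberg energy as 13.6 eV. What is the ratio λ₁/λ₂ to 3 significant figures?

λ ∝ 1/ΔE ∝ 1/(1/n_f² − 1/n_i²), and the Z² and hc factors cancel in the ratio.
λ₁/λ₂ = (1/2² − 1/5²)/(1/3² − 1/4²) = 0.2100/0.04861 = 4.32.

4.32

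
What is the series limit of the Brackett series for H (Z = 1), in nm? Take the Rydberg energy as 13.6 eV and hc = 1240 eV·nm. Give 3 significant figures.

The Brackett series has lower level n_f = 4; the series limit corresponds to n_i → ∞.
ΔE_max = 13.6 × 1 / 4² = 0.8500 eV.
λ_min = 1240 / 0.8500 = 1460 nm.

1460 nm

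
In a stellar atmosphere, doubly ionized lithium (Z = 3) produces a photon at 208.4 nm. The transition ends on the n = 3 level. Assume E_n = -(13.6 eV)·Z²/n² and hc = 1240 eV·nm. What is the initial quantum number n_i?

The photon energy is ΔE = hc/λ = 1240 / 208.4 = 5.950 eV.
With Z = 3, ΔE = 122.4 × (1/n_f² − 1/n_i²), so 1/n_f² − 1/n_i² = 0.04861.
With n_f = 3: 1/n_i² = 1/9 − 0.04861 = 0.06250, so n_i ≈ 4.00.

n_i = 4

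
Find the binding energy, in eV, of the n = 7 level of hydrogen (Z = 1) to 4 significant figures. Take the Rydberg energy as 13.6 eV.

E_7 = −13.60/49 = −0.2776 eV, so ionization (to E = 0) requires 0.2776 eV.

0.2776 eV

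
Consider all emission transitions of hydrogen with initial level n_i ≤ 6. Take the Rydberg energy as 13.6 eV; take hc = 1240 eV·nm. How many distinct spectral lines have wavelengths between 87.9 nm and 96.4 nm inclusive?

2

Enumerate all n_i → n_f pairs with 1 ≤ n_f < n_i ≤ 6 and compute λ = 1240 / [13.6·1·(1/n_f² − 1/n_i²)].
Lines falling in [87.9, 96.4] nm: 6→1 (93.78 nm), 5→1 (94.98 nm).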